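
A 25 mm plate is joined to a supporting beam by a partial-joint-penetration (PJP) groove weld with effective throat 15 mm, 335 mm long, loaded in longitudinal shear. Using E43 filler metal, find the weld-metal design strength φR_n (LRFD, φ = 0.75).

φR_n ≈ 972 kN

E43XX → F_EXX = 430 MPa.
Effective throat (given) t_e = 15 mm.
A_we = 15 × 335 = 5025 mm².
F_nw = 0.6 F_EXX = 258 MPa.
φR_n = 0.75 × 258 × 5025 × 10⁻³ = 972.3 kN.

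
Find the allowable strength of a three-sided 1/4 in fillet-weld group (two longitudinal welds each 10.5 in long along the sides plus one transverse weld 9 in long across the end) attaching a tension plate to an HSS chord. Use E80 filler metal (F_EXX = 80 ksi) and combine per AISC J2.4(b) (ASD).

t_e = 0.707 × 0.25 = 0.1767 in.
R_nwl = 0.6 × 80 × 0.1767 × 21 = 178.2 kips (longitudinal, 2 welds).
R_nwt = 0.6 × 80 × 0.1767 × 9 = 76.36 kips (transverse, base value).
(i) R_nwl + R_nwt = 254.5 kips; (ii) 0.85 R_nwl + 1.5 R_nwt = 266 kips.
R_n = max = 266 kips [governs: (ii)]; R_n/Ω = 133 kips.

R_n/Ω ≈ 133 kips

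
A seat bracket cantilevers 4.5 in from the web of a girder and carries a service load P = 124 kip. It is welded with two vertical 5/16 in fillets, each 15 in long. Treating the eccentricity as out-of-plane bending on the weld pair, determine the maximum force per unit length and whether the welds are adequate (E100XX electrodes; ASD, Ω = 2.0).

E100XX → F_EXX = 100 ksi.
L_w = 2 × 15 = 30 in; section modulus (unit throat) S = 2 × L²/6 = 75 in².
Direct shear f_v = P/L_w = 124/30 = 4.133 kip/in.
Moment M = P × e = 124 × 4.5 = 558 kip·in; bending f_b = M/S = 7.44 kip/in.
f_max = √(f_v² + f_b²) = √(4.133² + 7.44²) = 8.511 kip/in.
r_n/Ω = (1/2.0) × 0.6 × 100 × (0.707 × 0.3125) = 6.628 kip/in → NOT adequate.

f_max ≈ 8.51 kip/in; NOT adequate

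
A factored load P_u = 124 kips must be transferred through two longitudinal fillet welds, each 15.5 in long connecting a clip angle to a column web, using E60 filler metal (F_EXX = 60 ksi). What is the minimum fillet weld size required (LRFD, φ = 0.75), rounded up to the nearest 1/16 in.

Total weld length L = 31 in.
Required throat t_e = P_u / (φ × 0.6 F_EXX × L) = 124 / (0.75 × 0.6 × 60 × 31) = 0.1481 in.
Required leg w = t_e / 0.707 = 0.2095 in → use 1/4 in.

w = 1/4 in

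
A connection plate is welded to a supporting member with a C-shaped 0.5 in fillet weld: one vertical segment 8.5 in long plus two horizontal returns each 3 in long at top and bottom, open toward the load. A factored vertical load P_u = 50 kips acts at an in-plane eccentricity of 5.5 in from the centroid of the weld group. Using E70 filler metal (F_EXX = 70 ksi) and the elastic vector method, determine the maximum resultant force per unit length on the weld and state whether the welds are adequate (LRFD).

Total weld length L_w = 14.5 in. Treat welds as unit-width lines.
Centroid: x̄ = 2×3×1.5 / 14.5 = 0.6207 in from the vertical weld.
Polar moment about centroid: J = I_x + I_y = [8.5³/12 + 2×3×4.25²] + [8.5×0.6207² + 2(3³/12 + 3×0.8793²)] = 172 in³.
Direct shear f_v = P/L_w = 50 / 14.5 = 3.448 kip/in (vertical).
Torsion M = P·e = 50 × 5.5 = 275 kip·in.
Critical point at (x, y) = (2.379, 4.25) from centroid. f_tx = M·y/J = 6.796 kip/in; f_ty = M·x/J = 3.805 kip/in.
Resultant f_max = √[f_tx² + (f_v + f_ty)²] = √[6.796² + (3.448 + 3.805)²] = 9.94 kip/in.
Capacity per unit length: φr_n = 0.75 × 0.6 × 70 × (0.707 × 0.5) = 11.14 kip/in.
9.94 ≤ 11.14 → adequate.

f_max ≈ 9.94 kip/in; adequate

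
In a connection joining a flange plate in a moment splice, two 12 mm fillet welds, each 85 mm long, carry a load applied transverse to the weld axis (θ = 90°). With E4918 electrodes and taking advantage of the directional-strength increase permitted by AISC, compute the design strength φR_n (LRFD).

φR_n ≈ 477 kN

E49XX → F_EXX = 490 MPa.
t_e = 0.707 × 12 = 8.484 mm; A_we = 8.484 × 170 = 1442 mm².
Directional factor: 1.0 + 0.5 sin^1.5(90°) = 1.5.
F_nw = 0.6 × 490 × 1.5 = 441 MPa.
φR_n = 0.75 × 441 × 1442 × 10⁻³ = 477 kN.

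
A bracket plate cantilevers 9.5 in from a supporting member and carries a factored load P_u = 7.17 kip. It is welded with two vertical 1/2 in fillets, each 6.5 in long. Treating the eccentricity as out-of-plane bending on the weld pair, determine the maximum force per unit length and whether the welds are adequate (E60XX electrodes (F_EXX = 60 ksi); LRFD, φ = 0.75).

L_w = 2 × 6.5 = 13 in; section modulus (unit throat) S = 2 × L²/6 = 14.08 in².
Direct shear f_v = P/L_w = 7.17/13 = 0.5515 kip/in.
Moment M = P × e = 7.17 × 9.5 = 68.115 kip·in; bending f_b = M/S = 4.837 kip/in.
f_max = √(f_v² + f_b²) = √(0.5515² + 4.837²) = 4.868 kip/in.
φr_n = 0.75 × 0.6 × 60 × (0.707 × 0.5) = 9.544 kip/in → adequate.

f_max ≈ 4.87 kip/in; adequate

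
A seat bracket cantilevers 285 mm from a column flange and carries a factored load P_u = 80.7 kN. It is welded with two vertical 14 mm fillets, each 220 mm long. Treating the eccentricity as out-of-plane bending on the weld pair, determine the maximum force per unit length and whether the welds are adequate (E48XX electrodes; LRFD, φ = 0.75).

f_max ≈ 1440 N/mm; adequate

E48XX → F_EXX = 480 MPa.
L_w = 2 × 220 = 440 mm; section modulus (unit throat) S = 2 × L²/6 = 16130 mm².
Direct shear f_v = P/L_w = 80.7×10³/440 = 183.4 N/mm.
Moment M = P × e = 80.7×10³ × 285 = 23000000 N·mm; bending f_b = M/S = 1426 N/mm.
f_max = √(f_v² + f_b²) = √(183.4² + 1426²) = 1437 N/mm.
φr_n = 0.75 × 0.6 × 480 × (0.707 × 14) = 2138 N/mm → adequate.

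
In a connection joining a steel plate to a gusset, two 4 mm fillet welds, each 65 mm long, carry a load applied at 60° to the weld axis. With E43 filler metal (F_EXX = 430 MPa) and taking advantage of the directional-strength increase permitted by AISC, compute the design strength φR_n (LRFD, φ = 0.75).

φR_n ≈ 99.8 kN

t_e = 0.707 × 4 = 2.828 mm; A_we = 2.828 × 130 = 367.6 mm².
Directional factor: 1.0 + 0.5 sin^1.5(60°) = 1.403.
F_nw = 0.6 × 430 × 1.403 = 362 MPa.
φR_n = 0.75 × 362 × 367.6 × 10⁻³ = 99.8 kN.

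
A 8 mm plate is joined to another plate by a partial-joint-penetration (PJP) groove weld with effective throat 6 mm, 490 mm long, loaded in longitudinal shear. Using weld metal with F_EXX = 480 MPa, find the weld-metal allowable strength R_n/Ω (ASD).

Effective throat (given) t_e = 6 mm.
A_we = 6 × 490 = 2940 mm².
F_nw = 0.6 F_EXX = 288 MPa.
R_n/Ω = (288 × 2940) / 2.0 × 10⁻³ = 423.4 kN.

R_n/Ω ≈ 423 kN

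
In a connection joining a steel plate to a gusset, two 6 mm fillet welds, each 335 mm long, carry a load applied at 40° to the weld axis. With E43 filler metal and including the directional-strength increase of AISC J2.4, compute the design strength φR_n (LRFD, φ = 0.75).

E43XX → F_EXX = 430 MPa.
t_e = 0.707 × 6 = 4.242 mm; A_we = 4.242 × 670 = 2842 mm².
Directional factor: 1.0 + 0.5 sin^1.5(40°) = 1.258.
F_nw = 0.6 × 430 × 1.258 = 324.5 MPa.
φR_n = 0.75 × 324.5 × 2842 × 10⁻³ = 691.7 kN.

φR_n ≈ 692 kN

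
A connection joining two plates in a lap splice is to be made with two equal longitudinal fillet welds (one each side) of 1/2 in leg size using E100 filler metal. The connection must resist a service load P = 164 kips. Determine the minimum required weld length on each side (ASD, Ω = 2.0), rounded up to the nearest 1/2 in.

E100XX → F_EXX = 100 ksi.
Throat t_e = 0.707 × 0.5 = 0.3535 in.
r_n/Ω = (0.6 × 100 × 0.3535) / 2.0 = 10.6 kip/in.
L_req = P / (r_n/Ω) = 164 / 10.6 = 15.46 in total.
Per side: 15.46 / 2 = 7.732 in.
Round up → use L = 8 in on each side.

L = 8 in on each side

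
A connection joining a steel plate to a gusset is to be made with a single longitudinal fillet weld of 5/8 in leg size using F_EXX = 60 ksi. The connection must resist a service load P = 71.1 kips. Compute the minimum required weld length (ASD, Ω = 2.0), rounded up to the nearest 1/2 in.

L = 9 in

Throat t_e = 0.707 × 0.625 = 0.4419 in.
r_n/Ω = (0.6 × 60 × 0.4419) / 2.0 = 7.954 kip/in.
L_req = P / (r_n/Ω) = 71.1 / 7.954 = 8.939 in total.
Round up → use L = 9 in.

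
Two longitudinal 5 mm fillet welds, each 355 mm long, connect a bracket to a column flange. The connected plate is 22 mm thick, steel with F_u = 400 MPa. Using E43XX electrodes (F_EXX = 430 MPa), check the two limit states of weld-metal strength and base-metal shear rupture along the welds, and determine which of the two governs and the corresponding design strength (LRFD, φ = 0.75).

φR_n ≈ 486 kN (weld metal governs)

t_e = 0.707 × 5 = 3.535 mm; L = 710 mm.
Weld metal: φR_n = 0.75 × 0.6 × 430 × 3.535 × 710 × 10⁻³ = 485.7 kN.
Base metal (shear rupture): φR_n = 0.75 × 0.6 × 400 × 22 × 710 × 10⁻³ = 2812 kN.
Governing: weld metal.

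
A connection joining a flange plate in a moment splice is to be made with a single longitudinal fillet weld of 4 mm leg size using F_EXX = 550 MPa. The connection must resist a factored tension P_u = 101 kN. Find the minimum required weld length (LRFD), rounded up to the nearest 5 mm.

Throat t_e = 0.707 × 4 = 2.828 mm.
φr_n = 0.75 × 0.6 × 550 × 2.828 × 10⁻³ = 0.6999 kN/mm.
L_req = P_u / φr_n = 101 / 0.6999 = 144.3 mm total.
Round up → use L = 145 mm.

L = 145 mm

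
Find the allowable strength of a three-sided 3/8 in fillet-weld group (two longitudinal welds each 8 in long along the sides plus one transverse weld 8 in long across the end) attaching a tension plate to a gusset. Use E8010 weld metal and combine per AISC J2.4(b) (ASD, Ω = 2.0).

R_n/Ω ≈ 163 kip

E80XX → F_EXX = 80 ksi.
t_e = 0.707 × 0.375 = 0.2651 in.
R_nwl = 0.6 × 80 × 0.2651 × 16 = 203.6 kip (longitudinal, 2 welds).
R_nwt = 0.6 × 80 × 0.2651 × 8 = 101.8 kip (transverse, base value).
(i) R_nwl + R_nwt = 305.4 kip; (ii) 0.85 R_nwl + 1.5 R_nwt = 325.8 kip.
R_n = max = 325.8 kip [governs: (ii)]; R_n/Ω = 162.9 kip.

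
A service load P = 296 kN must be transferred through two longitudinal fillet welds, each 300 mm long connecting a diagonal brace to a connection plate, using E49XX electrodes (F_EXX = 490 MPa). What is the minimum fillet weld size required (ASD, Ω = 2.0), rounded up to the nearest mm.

Total weld length L = 600 mm.
Required throat t_e = P × Ω / (0.6 F_EXX × L) = 296 × 2.0 / (0.6 × 490 × 600 × 10⁻³) = 3.356 mm.
Required leg w = t_e / 0.707 = 4.747 mm → use 5 mm.

w = 5 mm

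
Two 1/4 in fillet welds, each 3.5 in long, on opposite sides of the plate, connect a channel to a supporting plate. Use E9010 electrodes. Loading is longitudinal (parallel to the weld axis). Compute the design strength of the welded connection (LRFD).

φR_n ≈ 50.1 kips

E90XX → F_EXX = 90 ksi.
Effective throat t_e = 0.707 × 0.25 = 0.1767 in.
Total length L = 7 in; A_we = 0.1767 × 7 = 1.237 in².
F_nw = 0.6 F_EXX = 0.6 × 90 = 54 ksi.
φR_n = 0.75 × 54 × 1.237 = 50.11 kips.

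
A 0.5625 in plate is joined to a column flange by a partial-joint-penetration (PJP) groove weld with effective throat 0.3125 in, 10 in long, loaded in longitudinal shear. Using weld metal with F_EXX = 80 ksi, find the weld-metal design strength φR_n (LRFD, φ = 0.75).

Effective throat (given) t_e = 0.3125 in.
A_we = 0.3125 × 10 = 3.125 in².
F_nw = 0.6 F_EXX = 48 ksi.
φR_n = 0.75 × 48 × 3.125 = 112.5 kips.

φR_n ≈ 112 kips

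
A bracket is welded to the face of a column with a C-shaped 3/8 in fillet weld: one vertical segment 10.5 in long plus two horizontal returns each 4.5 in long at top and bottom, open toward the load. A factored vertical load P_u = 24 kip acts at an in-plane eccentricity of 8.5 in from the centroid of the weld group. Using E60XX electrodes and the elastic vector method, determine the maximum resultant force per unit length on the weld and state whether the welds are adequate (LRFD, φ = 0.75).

f_max ≈ 4.15 kip/in; adequate

E60XX → F_EXX = 60 ksi.
Total weld length L_w = 19.5 in. Treat welds as unit-width lines.
Centroid: x̄ = 2×4.5×2.25 / 19.5 = 1.038 in from the vertical weld.
Polar moment about centroid: J = I_x + I_y = [10.5³/12 + 2×4.5×5.25²] + [10.5×1.038² + 2(4.5³/12 + 4.5×1.212²)] = 384.3 in³.
Direct shear f_v = P/L_w = 24 / 19.5 = 1.231 kip/in (vertical).
Torsion M = P·e = 24 × 8.5 = 204 kip·in.
Critical point at (x, y) = (3.462, 5.25) from centroid. f_tx = M·y/J = 2.787 kip/in; f_ty = M·x/J = 1.838 kip/in.
Resultant f_max = √[f_tx² + (f_v + f_ty)²] = √[2.787² + (1.231 + 1.838)²] = 4.145 kip/in.
Capacity per unit length: φr_n = 0.75 × 0.6 × 60 × (0.707 × 0.375) = 7.158 kip/in.
4.145 ≤ 7.158 → adequate.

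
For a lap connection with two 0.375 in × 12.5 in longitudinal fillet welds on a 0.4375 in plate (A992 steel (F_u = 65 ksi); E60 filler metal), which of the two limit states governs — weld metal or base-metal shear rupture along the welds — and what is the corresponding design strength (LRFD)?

φR_n ≈ 179 kips (weld metal governs)

E60XX → F_EXX = 60 ksi.
t_e = 0.707 × 0.375 = 0.2651 in; L = 25 in.
Weld metal: φR_n = 0.75 × 0.6 × 60 × 0.2651 × 25 = 179 kips.
Base metal (shear rupture): φR_n = 0.75 × 0.6 × 65 × 0.4375 × 25 = 319.9 kips.
Governing: weld metal.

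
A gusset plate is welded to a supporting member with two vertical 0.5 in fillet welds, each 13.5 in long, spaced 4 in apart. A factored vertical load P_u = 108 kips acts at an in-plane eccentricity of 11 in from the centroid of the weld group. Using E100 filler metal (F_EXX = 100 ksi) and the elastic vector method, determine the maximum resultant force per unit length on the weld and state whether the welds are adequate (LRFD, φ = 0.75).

Total weld length L_w = 27 in. Treat welds as unit-width lines.
Polar moment about centroid: J = 2[d³/12 + d(b/2)²] = 2[13.5³/12 + 13.5×2²] = 518.1 in³.
Direct shear f_v = P/L_w = 108 / 27 = 4 kip/in (vertical).
Torsion M = P·e = 108 × 11 = 1188 kip·in.
Critical point at (x, y) = (2, 6.75) from centroid. f_tx = M·y/J = 15.48 kip/in; f_ty = M·x/J = 4.586 kip/in.
Resultant f_max = √[f_tx² + (f_v + f_ty)²] = √[15.48² + (4 + 4.586)²] = 17.7 kip/in.
Capacity per unit length: φr_n = 0.75 × 0.6 × 100 × (0.707 × 0.5) = 15.91 kip/in.
17.7 > 15.91 → NOT adequate.

f_max ≈ 17.7 kip/in; NOT adequate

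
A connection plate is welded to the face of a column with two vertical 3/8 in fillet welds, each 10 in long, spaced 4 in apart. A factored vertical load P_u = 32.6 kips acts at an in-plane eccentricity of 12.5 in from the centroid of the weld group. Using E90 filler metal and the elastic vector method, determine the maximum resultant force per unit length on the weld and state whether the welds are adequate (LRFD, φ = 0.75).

E90XX → F_EXX = 90 ksi.
Total weld length L_w = 20 in. Treat welds as unit-width lines.
Polar moment about centroid: J = 2[d³/12 + d(b/2)²] = 2[10³/12 + 10×2²] = 246.7 in³.
Direct shear f_v = P/L_w = 32.6 / 20 = 1.63 kip/in (vertical).
Torsion M = P·e = 32.6 × 12.5 = 407.5 kip·in.
Critical point at (x, y) = (2, 5) from centroid. f_tx = M·y/J = 8.26 kip/in; f_ty = M·x/J = 3.304 kip/in.
Resultant f_max = √[f_tx² + (f_v + f_ty)²] = √[8.26² + (1.63 + 3.304)²] = 9.622 kip/in.
Capacity per unit length: φr_n = 0.75 × 0.6 × 90 × (0.707 × 0.375) = 10.74 kip/in.
9.622 ≤ 10.74 → adequate.

f_max ≈ 9.62 kip/in; adequate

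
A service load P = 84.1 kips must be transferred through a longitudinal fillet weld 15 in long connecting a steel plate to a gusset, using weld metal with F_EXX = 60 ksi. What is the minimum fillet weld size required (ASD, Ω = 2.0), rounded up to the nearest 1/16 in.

w = 1/2 in

Total weld length L = 15 in.
Required throat t_e = P × Ω / (0.6 F_EXX × L) = 84.1 × 2.0 / (0.6 × 60 × 15) = 0.3115 in.
Required leg w = t_e / 0.707 = 0.4406 in → use 1/2 in.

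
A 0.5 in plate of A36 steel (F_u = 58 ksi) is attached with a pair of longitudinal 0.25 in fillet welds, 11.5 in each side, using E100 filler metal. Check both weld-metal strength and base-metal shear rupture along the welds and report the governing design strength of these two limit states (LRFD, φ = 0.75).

E100XX → F_EXX = 100 ksi.
t_e = 0.707 × 0.25 = 0.1767 in; L = 23 in.
Weld metal: φR_n = 0.75 × 0.6 × 100 × 0.1767 × 23 = 182.9 kips.
Base metal (shear rupture): φR_n = 0.75 × 0.6 × 58 × 0.5 × 23 = 300.1 kips.
Governing: weld metal.

φR_n ≈ 183 kips (weld metal governs)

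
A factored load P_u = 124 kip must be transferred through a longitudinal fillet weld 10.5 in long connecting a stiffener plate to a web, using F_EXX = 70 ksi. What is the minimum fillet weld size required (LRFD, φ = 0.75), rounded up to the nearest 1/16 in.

w = 9/16 in

Total weld length L = 10.5 in.
Required throat t_e = P_u / (φ × 0.6 F_EXX × L) = 124 / (0.75 × 0.6 × 70 × 10.5) = 0.3749 in.
Required leg w = t_e / 0.707 = 0.5303 in → use 9/16 in.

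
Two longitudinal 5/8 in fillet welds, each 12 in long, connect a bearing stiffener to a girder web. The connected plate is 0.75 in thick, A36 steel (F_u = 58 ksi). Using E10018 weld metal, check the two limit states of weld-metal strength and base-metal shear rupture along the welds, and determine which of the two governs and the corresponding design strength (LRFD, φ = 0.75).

E100XX → F_EXX = 100 ksi.
t_e = 0.707 × 0.625 = 0.4419 in; L = 24 in.
Weld metal: φR_n = 0.75 × 0.6 × 100 × 0.4419 × 24 = 477.2 kip.
Base metal (shear rupture): φR_n = 0.75 × 0.6 × 58 × 0.75 × 24 = 469.8 kip.
Governing: base-metal shear rupture.

φR_n ≈ 470 kip (base-metal shear rupture governs)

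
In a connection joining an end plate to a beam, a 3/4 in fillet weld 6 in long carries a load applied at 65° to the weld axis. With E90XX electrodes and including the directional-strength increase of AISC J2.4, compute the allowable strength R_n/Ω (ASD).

E90XX → F_EXX = 90 ksi.
t_e = 0.707 × 0.75 = 0.5302 in; A_we = 0.5302 × 6 = 3.181 in².
Directional factor: 1.0 + 0.5 sin^1.5(65°) = 1.431.
F_nw = 0.6 × 90 × 1.431 = 77.3 ksi.
R_n/Ω = (77.3 × 3.181) / 2.0 = 123 kips.

R_n/Ω ≈ 123 kips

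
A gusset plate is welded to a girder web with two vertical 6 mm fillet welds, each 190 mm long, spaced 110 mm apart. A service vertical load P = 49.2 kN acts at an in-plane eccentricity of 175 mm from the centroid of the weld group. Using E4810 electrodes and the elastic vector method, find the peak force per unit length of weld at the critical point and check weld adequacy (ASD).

E48XX → F_EXX = 480 MPa.
Total weld length L_w = 380 mm. Treat welds as unit-width lines.
Polar moment about centroid: J = 2[d³/12 + d(b/2)²] = 2[190³/12 + 190×55²] = 2293000 mm³.
Direct shear f_v = P/L_w = 49.2×10³ / 380 = 129.5 N/mm (vertical).
Torsion M = P·e = 49.2×10³ × 175 = 8610000 N·mm.
Critical point at (x, y) = (55, 95) from centroid. f_tx = M·y/J = 356.8 N/mm; f_ty = M·x/J = 206.5 N/mm.
Resultant f_max = √[f_tx² + (f_v + f_ty)²] = √[356.8² + (129.5 + 206.5)²] = 490.1 N/mm.
Capacity per unit length: r_n/Ω = (1/2.0) × 0.6 × 480 × (0.707 × 6) = 610.8 N/mm.
490.1 ≤ 610.8 → adequate.

f_max ≈ 490 N/mm; adequate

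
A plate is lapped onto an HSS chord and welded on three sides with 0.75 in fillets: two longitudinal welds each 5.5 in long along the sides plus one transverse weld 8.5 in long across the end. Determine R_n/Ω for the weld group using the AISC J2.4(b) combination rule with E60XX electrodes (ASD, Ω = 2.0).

E60XX → F_EXX = 60 ksi.
t_e = 0.707 × 0.75 = 0.5302 in.
R_nwl = 0.6 × 60 × 0.5302 × 11 = 210 kips (longitudinal, 2 welds).
R_nwt = 0.6 × 60 × 0.5302 × 8.5 = 162.3 kips (transverse, base value).
(i) R_nwl + R_nwt = 372.2 kips; (ii) 0.85 R_nwl + 1.5 R_nwt = 421.9 kips.
R_n = max = 421.9 kips [governs: (ii)]; R_n/Ω = 210.9 kips.

R_n/Ω ≈ 211 kips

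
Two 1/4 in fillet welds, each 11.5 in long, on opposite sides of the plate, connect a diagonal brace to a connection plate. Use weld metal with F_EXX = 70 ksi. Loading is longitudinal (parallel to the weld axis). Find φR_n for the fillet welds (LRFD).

Effective throat t_e = 0.707 × 0.25 = 0.1767 in.
Total length L = 23 in; A_we = 0.1767 × 23 = 4.065 in².
F_nw = 0.6 F_EXX = 0.6 × 70 = 42 ksi.
φR_n = 0.75 × 42 × 4.065 = 128.1 kips.

φR_n ≈ 128 kips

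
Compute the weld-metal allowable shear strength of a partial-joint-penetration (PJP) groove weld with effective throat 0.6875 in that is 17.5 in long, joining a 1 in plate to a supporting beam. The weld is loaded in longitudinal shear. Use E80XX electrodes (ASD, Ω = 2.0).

E80XX → F_EXX = 80 ksi.
Effective throat (given) t_e = 0.6875 in.
A_we = 0.6875 × 17.5 = 12.03 in².
F_nw = 0.6 F_EXX = 48 ksi.
R_n/Ω = (48 × 12.03) / 2.0 = 288.8 kip.

R_n/Ω ≈ 289 kip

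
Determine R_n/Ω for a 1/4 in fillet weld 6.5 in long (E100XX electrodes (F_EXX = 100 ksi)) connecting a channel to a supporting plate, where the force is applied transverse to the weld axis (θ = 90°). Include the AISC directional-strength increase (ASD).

R_n/Ω ≈ 51.7 kips

t_e = 0.707 × 0.25 = 0.1767 in; A_we = 0.1767 × 6.5 = 1.149 in².
Directional factor: 1.0 + 0.5 sin^1.5(90°) = 1.5.
F_nw = 0.6 × 100 × 1.5 = 90 ksi.
R_n/Ω = (90 × 1.149) / 2.0 = 51.7 kips.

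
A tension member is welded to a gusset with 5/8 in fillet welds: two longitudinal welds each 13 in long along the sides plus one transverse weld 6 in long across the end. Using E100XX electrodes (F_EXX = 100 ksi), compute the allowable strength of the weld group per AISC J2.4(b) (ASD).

t_e = 0.707 × 0.625 = 0.4419 in.
R_nwl = 0.6 × 100 × 0.4419 × 26 = 689.3 kips (longitudinal, 2 welds).
R_nwt = 0.6 × 100 × 0.4419 × 6 = 159.1 kips (transverse, base value).
(i) R_nwl + R_nwt = 848.4 kips; (ii) 0.85 R_nwl + 1.5 R_nwt = 824.5 kips.
R_n = max = 848.4 kips [governs: (i)]; R_n/Ω = 424.2 kips.

R_n/Ω ≈ 424 kips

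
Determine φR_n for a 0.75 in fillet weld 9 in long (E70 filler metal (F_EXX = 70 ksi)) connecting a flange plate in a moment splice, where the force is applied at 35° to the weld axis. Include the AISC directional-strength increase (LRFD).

t_e = 0.707 × 0.75 = 0.5302 in; A_we = 0.5302 × 9 = 4.772 in².
Directional factor: 1.0 + 0.5 sin^1.5(35°) = 1.217.
F_nw = 0.6 × 70 × 1.217 = 51.12 ksi.
φR_n = 0.75 × 51.12 × 4.772 = 183 kip.

φR_n ≈ 183 kip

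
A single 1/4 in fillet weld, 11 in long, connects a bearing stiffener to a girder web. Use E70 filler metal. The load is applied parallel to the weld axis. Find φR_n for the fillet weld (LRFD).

E70XX → F_EXX = 70 ksi.
Effective throat t_e = 0.707 × 0.25 = 0.1767 in.
Total length L = 11 in; A_we = 0.1767 × 11 = 1.944 in².
F_nw = 0.6 F_EXX = 0.6 × 70 = 42 ksi.
φR_n = 0.75 × 42 × 1.944 = 61.24 kip.

φR_n ≈ 61.2 kip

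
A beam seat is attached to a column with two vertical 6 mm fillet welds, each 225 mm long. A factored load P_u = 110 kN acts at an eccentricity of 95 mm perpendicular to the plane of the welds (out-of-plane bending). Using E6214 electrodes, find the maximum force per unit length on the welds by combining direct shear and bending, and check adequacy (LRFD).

E62XX → F_EXX = 620 MPa.
L_w = 2 × 225 = 450 mm; section modulus (unit throat) S = 2 × L²/6 = 16880 mm².
Direct shear f_v = P/L_w = 110×10³/450 = 244.4 N/mm.
Moment M = P × e = 110×10³ × 95 = 10450000 N·mm; bending f_b = M/S = 619.3 N/mm.
f_max = √(f_v² + f_b²) = √(244.4² + 619.3²) = 665.8 N/mm.
φr_n = 0.75 × 0.6 × 620 × (0.707 × 6) = 1184 N/mm → adequate.

f_max ≈ 666 N/mm; adequate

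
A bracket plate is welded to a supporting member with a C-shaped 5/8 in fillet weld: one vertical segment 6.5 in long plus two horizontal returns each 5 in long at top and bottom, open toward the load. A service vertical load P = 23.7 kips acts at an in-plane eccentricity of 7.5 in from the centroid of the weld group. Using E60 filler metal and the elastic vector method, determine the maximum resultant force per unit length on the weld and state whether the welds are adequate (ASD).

f_max ≈ 6 kip/in; adequate

E60XX → F_EXX = 60 ksi.
Total weld length L_w = 16.5 in. Treat welds as unit-width lines.
Centroid: x̄ = 2×5×2.5 / 16.5 = 1.515 in from the vertical weld.
Polar moment about centroid: J = I_x + I_y = [6.5³/12 + 2×5×3.25²] + [6.5×1.515² + 2(5³/12 + 5×0.9848²)] = 174 in³.
Direct shear f_v = P/L_w = 23.7 / 16.5 = 1.436 kip/in (vertical).
Torsion M = P·e = 23.7 × 7.5 = 177.75 kip·in.
Critical point at (x, y) = (3.485, 3.25) from centroid. f_tx = M·y/J = 3.321 kip/in; f_ty = M·x/J = 3.561 kip/in.
Resultant f_max = √[f_tx² + (f_v + f_ty)²] = √[3.321² + (1.436 + 3.561)²] = 6 kip/in.
Capacity per unit length: r_n/Ω = (1/2.0) × 0.6 × 60 × (0.707 × 0.625) = 7.954 kip/in.
6 ≤ 7.954 → adequate.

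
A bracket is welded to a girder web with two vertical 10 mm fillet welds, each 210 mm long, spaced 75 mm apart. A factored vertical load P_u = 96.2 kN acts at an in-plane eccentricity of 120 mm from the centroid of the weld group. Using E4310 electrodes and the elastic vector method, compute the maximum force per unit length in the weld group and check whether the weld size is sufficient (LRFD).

E43XX → F_EXX = 430 MPa.
Total weld length L_w = 420 mm. Treat welds as unit-width lines.
Polar moment about centroid: J = 2[d³/12 + d(b/2)²] = 2[210³/12 + 210×37.5²] = 2134000 mm³.
Direct shear f_v = P/L_w = 96.2×10³ / 420 = 229 N/mm (vertical).
Torsion M = P·e = 96.2×10³ × 120 = 11544000 N·mm.
Critical point at (x, y) = (37.5, 105) from centroid. f_tx = M·y/J = 568 N/mm; f_ty = M·x/J = 202.8 N/mm.
Resultant f_max = √[f_tx² + (f_v + f_ty)²] = √[568² + (229 + 202.8)²] = 713.5 N/mm.
Capacity per unit length: φr_n = 0.75 × 0.6 × 430 × (0.707 × 10) = 1368 N/mm.
713.5 ≤ 1368 → adequate.

f_max ≈ 714 N/mm; adequate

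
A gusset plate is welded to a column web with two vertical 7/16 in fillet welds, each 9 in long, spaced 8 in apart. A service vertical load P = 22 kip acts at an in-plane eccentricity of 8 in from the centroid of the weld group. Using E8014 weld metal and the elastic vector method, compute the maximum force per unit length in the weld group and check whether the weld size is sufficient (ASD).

E80XX → F_EXX = 80 ksi.
Total weld length L_w = 18 in. Treat welds as unit-width lines.
Polar moment about centroid: J = 2[d³/12 + d(b/2)²] = 2[9³/12 + 9×4²] = 409.5 in³.
Direct shear f_v = P/L_w = 22 / 18 = 1.222 kip/in (vertical).
Torsion M = P·e = 22 × 8 = 176 kip·in.
Critical point at (x, y) = (4, 4.5) from centroid. f_tx = M·y/J = 1.934 kip/in; f_ty = M·x/J = 1.719 kip/in.
Resultant f_max = √[f_tx² + (f_v + f_ty)²] = √[1.934² + (1.222 + 1.719)²] = 3.52 kip/in.
Capacity per unit length: r_n/Ω = (1/2.0) × 0.6 × 80 × (0.707 × 0.4375) = 7.423 kip/in.
3.52 ≤ 7.423 → adequate.

f_max ≈ 3.52 kip/in; adequate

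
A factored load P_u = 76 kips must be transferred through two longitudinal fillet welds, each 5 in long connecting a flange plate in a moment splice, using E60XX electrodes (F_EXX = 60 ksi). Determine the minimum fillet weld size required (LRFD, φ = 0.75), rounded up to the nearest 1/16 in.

w = 7/16 in

Total weld length L = 10 in.
Required throat t_e = P_u / (φ × 0.6 F_EXX × L) = 76 / (0.75 × 0.6 × 60 × 10) = 0.2815 in.
Required leg w = t_e / 0.707 = 0.3981 in → use 7/16 in.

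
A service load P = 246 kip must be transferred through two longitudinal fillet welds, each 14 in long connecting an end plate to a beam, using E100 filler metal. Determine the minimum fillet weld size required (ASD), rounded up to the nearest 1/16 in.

w = 7/16 in

E100XX → F_EXX = 100 ksi.
Total weld length L = 28 in.
Required throat t_e = P × Ω / (0.6 F_EXX × L) = 246 × 2.0 / (0.6 × 100 × 28) = 0.2929 in.
Required leg w = t_e / 0.707 = 0.4142 in → use 7/16 in.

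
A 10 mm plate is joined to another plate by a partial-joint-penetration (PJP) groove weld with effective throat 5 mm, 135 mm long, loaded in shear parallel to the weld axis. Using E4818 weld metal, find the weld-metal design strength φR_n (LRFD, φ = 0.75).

E48XX → F_EXX = 480 MPa.
Effective throat (given) t_e = 5 mm.
A_we = 5 × 135 = 675 mm².
F_nw = 0.6 F_EXX = 288 MPa.
φR_n = 0.75 × 288 × 675 × 10⁻³ = 145.8 kN.

φR_n ≈ 146 kN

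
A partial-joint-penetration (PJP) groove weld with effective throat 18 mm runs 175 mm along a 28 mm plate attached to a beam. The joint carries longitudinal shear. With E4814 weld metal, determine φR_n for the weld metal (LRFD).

φR_n ≈ 680 kN

E48XX → F_EXX = 480 MPa.
Effective throat (given) t_e = 18 mm.
A_we = 18 × 175 = 3150 mm².
F_nw = 0.6 F_EXX = 288 MPa.
φR_n = 0.75 × 288 × 3150 × 10⁻³ = 680.4 kN.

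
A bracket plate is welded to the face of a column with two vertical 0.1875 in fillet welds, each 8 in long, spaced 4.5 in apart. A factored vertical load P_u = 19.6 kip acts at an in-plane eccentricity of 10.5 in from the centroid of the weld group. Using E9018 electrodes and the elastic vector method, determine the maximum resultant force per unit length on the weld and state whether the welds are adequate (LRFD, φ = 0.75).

E90XX → F_EXX = 90 ksi.
Total weld length L_w = 16 in. Treat welds as unit-width lines.
Polar moment about centroid: J = 2[d³/12 + d(b/2)²] = 2[8³/12 + 8×2.25²] = 166.3 in³.
Direct shear f_v = P/L_w = 19.6 / 16 = 1.225 kip/in (vertical).
Torsion M = P·e = 19.6 × 10.5 = 205.8 kip·in.
Critical point at (x, y) = (2.25, 4) from centroid. f_tx = M·y/J = 4.949 kip/in; f_ty = M·x/J = 2.784 kip/in.
Resultant f_max = √[f_tx² + (f_v + f_ty)²] = √[4.949² + (1.225 + 2.784)²] = 6.369 kip/in.
Capacity per unit length: φr_n = 0.75 × 0.6 × 90 × (0.707 × 0.1875) = 5.369 kip/in.
6.369 > 5.369 → NOT adequate.

f_max ≈ 6.37 kip/in; NOT adequate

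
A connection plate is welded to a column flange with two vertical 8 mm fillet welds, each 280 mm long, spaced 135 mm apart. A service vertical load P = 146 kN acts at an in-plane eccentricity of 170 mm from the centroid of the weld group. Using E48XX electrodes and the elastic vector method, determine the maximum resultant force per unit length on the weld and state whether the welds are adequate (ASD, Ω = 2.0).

E48XX → F_EXX = 480 MPa.
Total weld length L_w = 560 mm. Treat welds as unit-width lines.
Polar moment about centroid: J = 2[d³/12 + d(b/2)²] = 2[280³/12 + 280×67.5²] = 6210000 mm³.
Direct shear f_v = P/L_w = 146×10³ / 560 = 260.7 N/mm (vertical).
Torsion M = P·e = 146×10³ × 170 = 24820000 N·mm.
Critical point at (x, y) = (67.5, 140) from centroid. f_tx = M·y/J = 559.5 N/mm; f_ty = M·x/J = 269.8 N/mm.
Resultant f_max = √[f_tx² + (f_v + f_ty)²] = √[559.5² + (260.7 + 269.8)²] = 771 N/mm.
Capacity per unit length: r_n/Ω = (1/2.0) × 0.6 × 480 × (0.707 × 8) = 814.5 N/mm.
771 ≤ 814.5 → adequate.

f_max ≈ 771 N/mm; adequate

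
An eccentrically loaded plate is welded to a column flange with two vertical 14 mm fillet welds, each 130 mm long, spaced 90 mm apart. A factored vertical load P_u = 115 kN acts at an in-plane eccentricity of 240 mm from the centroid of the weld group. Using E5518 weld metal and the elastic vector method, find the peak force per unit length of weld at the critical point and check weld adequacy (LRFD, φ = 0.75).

f_max ≈ 2720 N/mm; NOT adequate

E55XX → F_EXX = 550 MPa.
Total weld length L_w = 260 mm. Treat welds as unit-width lines.
Polar moment about centroid: J = 2[d³/12 + d(b/2)²] = 2[130³/12 + 130×45²] = 892700 mm³.
Direct shear f_v = P/L_w = 115×10³ / 260 = 442.3 N/mm (vertical).
Torsion M = P·e = 115×10³ × 240 = 27600000 N·mm.
Critical point at (x, y) = (45, 65) from centroid. f_tx = M·y/J = 2010 N/mm; f_ty = M·x/J = 1391 N/mm.
Resultant f_max = √[f_tx² + (f_v + f_ty)²] = √[2010² + (442.3 + 1391)²] = 2721 N/mm.
Capacity per unit length: φr_n = 0.75 × 0.6 × 550 × (0.707 × 14) = 2450 N/mm.
2721 > 2450 → NOT adequate.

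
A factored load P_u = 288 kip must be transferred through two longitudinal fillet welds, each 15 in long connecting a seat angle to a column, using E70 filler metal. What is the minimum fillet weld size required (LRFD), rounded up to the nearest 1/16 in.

E70XX → F_EXX = 70 ksi.
Total weld length L = 30 in.
Required throat t_e = P_u / (φ × 0.6 F_EXX × L) = 288 / (0.75 × 0.6 × 70 × 30) = 0.3048 in.
Required leg w = t_e / 0.707 = 0.4311 in → use 7/16 in.

w = 7/16 in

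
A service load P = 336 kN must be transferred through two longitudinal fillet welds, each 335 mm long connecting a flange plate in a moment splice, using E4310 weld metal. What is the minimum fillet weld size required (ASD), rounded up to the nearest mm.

E43XX → F_EXX = 430 MPa.
Total weld length L = 670 mm.
Required throat t_e = P × Ω / (0.6 F_EXX × L) = 336 × 2.0 / (0.6 × 430 × 670 × 10⁻³) = 3.888 mm.
Required leg w = t_e / 0.707 = 5.499 mm → use 6 mm.

w = 6 mm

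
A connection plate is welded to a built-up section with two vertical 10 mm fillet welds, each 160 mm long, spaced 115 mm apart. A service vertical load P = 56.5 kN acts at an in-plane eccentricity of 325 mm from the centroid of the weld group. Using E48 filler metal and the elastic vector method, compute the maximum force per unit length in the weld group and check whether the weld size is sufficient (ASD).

f_max ≈ 1150 N/mm; NOT adequate

E48XX → F_EXX = 480 MPa.
Total weld length L_w = 320 mm. Treat welds as unit-width lines.
Polar moment about centroid: J = 2[d³/12 + d(b/2)²] = 2[160³/12 + 160×57.5²] = 1741000 mm³.
Direct shear f_v = P/L_w = 56.5×10³ / 320 = 176.6 N/mm (vertical).
Torsion M = P·e = 56.5×10³ × 325 = 18362000 N·mm.
Critical point at (x, y) = (57.5, 80) from centroid. f_tx = M·y/J = 843.9 N/mm; f_ty = M·x/J = 606.6 N/mm.
Resultant f_max = √[f_tx² + (f_v + f_ty)²] = √[843.9² + (176.6 + 606.6)²] = 1151 N/mm.
Capacity per unit length: r_n/Ω = (1/2.0) × 0.6 × 480 × (0.707 × 10) = 1018 N/mm.
1151 > 1018 → NOT adequate.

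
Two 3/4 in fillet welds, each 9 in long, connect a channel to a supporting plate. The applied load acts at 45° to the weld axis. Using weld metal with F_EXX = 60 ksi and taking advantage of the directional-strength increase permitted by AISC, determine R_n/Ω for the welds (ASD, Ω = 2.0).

t_e = 0.707 × 0.75 = 0.5302 in; A_we = 0.5302 × 18 = 9.544 in².
Directional factor: 1.0 + 0.5 sin^1.5(45°) = 1.297.
F_nw = 0.6 × 60 × 1.297 = 46.7 ksi.
R_n/Ω = (46.7 × 9.544) / 2.0 = 222.9 kips.

R_n/Ω ≈ 223 kips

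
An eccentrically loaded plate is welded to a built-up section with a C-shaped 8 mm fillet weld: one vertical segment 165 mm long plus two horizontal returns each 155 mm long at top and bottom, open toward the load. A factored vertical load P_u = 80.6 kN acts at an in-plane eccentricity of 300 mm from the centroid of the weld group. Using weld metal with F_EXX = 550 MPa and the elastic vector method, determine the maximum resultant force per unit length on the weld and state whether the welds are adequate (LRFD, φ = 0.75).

Total weld length L_w = 475 mm. Treat welds as unit-width lines.
Centroid: x̄ = 2×155×77.5 / 475 = 50.58 mm from the vertical weld.
Polar moment about centroid: J = I_x + I_y = [165³/12 + 2×155×82.5²] + [165×50.58² + 2(155³/12 + 155×26.92²)] = 3752000 mm³.
Direct shear f_v = P/L_w = 80.6×10³ / 475 = 169.7 N/mm (vertical).
Torsion M = P·e = 80.6×10³ × 300 = 24180000 N·mm.
Critical point at (x, y) = (104.4, 82.5) from centroid. f_tx = M·y/J = 531.7 N/mm; f_ty = M·x/J = 673 N/mm.
Resultant f_max = √[f_tx² + (f_v + f_ty)²] = √[531.7² + (169.7 + 673)²] = 996.4 N/mm.
Capacity per unit length: φr_n = 0.75 × 0.6 × 550 × (0.707 × 8) = 1400 N/mm.
996.4 ≤ 1400 → adequate.

f_max ≈ 996 N/mm; adequate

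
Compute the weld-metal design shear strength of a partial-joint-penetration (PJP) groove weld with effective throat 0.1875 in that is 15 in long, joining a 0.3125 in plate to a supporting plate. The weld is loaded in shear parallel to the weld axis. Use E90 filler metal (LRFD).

φR_n ≈ 114 kips

E90XX → F_EXX = 90 ksi.
Effective throat (given) t_e = 0.1875 in.
A_we = 0.1875 × 15 = 2.812 in².
F_nw = 0.6 F_EXX = 54 ksi.
φR_n = 0.75 × 54 × 2.812 = 113.9 kips.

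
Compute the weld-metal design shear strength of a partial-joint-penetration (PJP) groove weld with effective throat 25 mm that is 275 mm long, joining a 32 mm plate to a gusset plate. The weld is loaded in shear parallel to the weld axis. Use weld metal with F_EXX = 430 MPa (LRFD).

Effective throat (given) t_e = 25 mm.
A_we = 25 × 275 = 6875 mm².
F_nw = 0.6 F_EXX = 258 MPa.
φR_n = 0.75 × 258 × 6875 × 10⁻³ = 1330 kN.

φR_n ≈ 1330 kN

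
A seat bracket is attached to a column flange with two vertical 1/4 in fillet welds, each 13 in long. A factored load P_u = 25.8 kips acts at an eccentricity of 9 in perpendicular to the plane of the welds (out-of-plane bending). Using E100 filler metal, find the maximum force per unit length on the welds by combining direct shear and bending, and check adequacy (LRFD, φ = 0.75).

f_max ≈ 4.24 kip/in; adequate

E100XX → F_EXX = 100 ksi.
L_w = 2 × 13 = 26 in; section modulus (unit throat) S = 2 × L²/6 = 56.33 in².
Direct shear f_v = P/L_w = 25.8/26 = 0.9923 kip/in.
Moment M = P × e = 25.8 × 9 = 232.2 kip·in; bending f_b = M/S = 4.122 kip/in.
f_max = √(f_v² + f_b²) = √(0.9923² + 4.122²) = 4.24 kip/in.
φr_n = 0.75 × 0.6 × 100 × (0.707 × 0.25) = 7.954 kip/in → adequate.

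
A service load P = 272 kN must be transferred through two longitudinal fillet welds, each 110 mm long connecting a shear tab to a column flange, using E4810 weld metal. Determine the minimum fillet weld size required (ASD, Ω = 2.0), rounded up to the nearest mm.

w = 13 mm

E48XX → F_EXX = 480 MPa.
Total weld length L = 220 mm.
Required throat t_e = P × Ω / (0.6 F_EXX × L) = 272 × 2.0 / (0.6 × 480 × 220 × 10⁻³) = 8.586 mm.
Required leg w = t_e / 0.707 = 12.14 mm → use 13 mm.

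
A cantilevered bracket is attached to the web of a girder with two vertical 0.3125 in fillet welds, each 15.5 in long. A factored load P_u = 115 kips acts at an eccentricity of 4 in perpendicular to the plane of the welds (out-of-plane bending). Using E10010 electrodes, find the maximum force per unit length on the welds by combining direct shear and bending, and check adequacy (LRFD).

E100XX → F_EXX = 100 ksi.
L_w = 2 × 15.5 = 31 in; section modulus (unit throat) S = 2 × L²/6 = 80.08 in².
Direct shear f_v = P/L_w = 115/31 = 3.71 kip/in.
Moment M = P × e = 115 × 4 = 460 kip·in; bending f_b = M/S = 5.744 kip/in.
f_max = √(f_v² + f_b²) = √(3.71² + 5.744²) = 6.838 kip/in.
φr_n = 0.75 × 0.6 × 100 × (0.707 × 0.3125) = 9.942 kip/in → adequate.

f_max ≈ 6.84 kip/in; adequate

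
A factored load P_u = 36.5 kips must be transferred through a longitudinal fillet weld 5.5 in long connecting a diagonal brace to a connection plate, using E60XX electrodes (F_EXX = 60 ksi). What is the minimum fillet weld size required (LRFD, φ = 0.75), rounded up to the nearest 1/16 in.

Total weld length L = 5.5 in.
Required throat t_e = P_u / (φ × 0.6 F_EXX × L) = 36.5 / (0.75 × 0.6 × 60 × 5.5) = 0.2458 in.
Required leg w = t_e / 0.707 = 0.3477 in → use 3/8 in.

w = 3/8 in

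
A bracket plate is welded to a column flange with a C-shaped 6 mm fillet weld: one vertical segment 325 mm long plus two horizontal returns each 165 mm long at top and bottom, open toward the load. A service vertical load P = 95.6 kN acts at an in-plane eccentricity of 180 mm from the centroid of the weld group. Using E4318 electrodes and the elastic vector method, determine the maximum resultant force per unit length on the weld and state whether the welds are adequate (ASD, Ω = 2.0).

f_max ≈ 368 N/mm; adequate

E43XX → F_EXX = 430 MPa.
Total weld length L_w = 655 mm. Treat welds as unit-width lines.
Centroid: x̄ = 2×165×82.5 / 655 = 41.56 mm from the vertical weld.
Polar moment about centroid: J = I_x + I_y = [325³/12 + 2×165×162.5²] + [325×41.56² + 2(165³/12 + 165×40.94²)] = 13440000 mm³.
Direct shear f_v = P/L_w = 95.6×10³ / 655 = 146 N/mm (vertical).
Torsion M = P·e = 95.6×10³ × 180 = 17208000 N·mm.
Critical point at (x, y) = (123.4, 162.5) from centroid. f_tx = M·y/J = 208.1 N/mm; f_ty = M·x/J = 158.1 N/mm.
Resultant f_max = √[f_tx² + (f_v + f_ty)²] = √[208.1² + (146 + 158.1)²] = 368.4 N/mm.
Capacity per unit length: r_n/Ω = (1/2.0) × 0.6 × 430 × (0.707 × 6) = 547.2 N/mm.
368.4 ≤ 547.2 → adequate.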